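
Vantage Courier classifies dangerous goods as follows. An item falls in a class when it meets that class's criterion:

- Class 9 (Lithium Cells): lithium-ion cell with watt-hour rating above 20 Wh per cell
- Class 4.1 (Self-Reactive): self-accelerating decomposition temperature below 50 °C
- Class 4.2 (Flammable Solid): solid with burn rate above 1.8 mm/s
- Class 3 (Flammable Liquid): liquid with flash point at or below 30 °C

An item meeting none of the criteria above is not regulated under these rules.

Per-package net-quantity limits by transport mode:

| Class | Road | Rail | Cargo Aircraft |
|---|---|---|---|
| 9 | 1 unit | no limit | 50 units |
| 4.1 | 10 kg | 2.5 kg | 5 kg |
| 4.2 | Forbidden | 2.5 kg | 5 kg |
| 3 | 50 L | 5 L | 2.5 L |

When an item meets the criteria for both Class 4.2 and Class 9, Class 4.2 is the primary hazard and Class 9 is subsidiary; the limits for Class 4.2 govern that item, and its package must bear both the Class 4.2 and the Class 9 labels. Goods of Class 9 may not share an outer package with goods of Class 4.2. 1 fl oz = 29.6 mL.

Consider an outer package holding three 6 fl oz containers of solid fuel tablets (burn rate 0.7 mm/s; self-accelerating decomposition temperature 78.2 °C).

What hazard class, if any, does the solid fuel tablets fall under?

Not regulated

self-accelerating decomposition temperature 78.2 °C is not below 50 °C, so Class 4.1 does not apply.
burn rate 0.7 mm/s is not above 1.8 mm/s, so Class 4.2 does not apply.
No criterion is met, so the item is not regulated.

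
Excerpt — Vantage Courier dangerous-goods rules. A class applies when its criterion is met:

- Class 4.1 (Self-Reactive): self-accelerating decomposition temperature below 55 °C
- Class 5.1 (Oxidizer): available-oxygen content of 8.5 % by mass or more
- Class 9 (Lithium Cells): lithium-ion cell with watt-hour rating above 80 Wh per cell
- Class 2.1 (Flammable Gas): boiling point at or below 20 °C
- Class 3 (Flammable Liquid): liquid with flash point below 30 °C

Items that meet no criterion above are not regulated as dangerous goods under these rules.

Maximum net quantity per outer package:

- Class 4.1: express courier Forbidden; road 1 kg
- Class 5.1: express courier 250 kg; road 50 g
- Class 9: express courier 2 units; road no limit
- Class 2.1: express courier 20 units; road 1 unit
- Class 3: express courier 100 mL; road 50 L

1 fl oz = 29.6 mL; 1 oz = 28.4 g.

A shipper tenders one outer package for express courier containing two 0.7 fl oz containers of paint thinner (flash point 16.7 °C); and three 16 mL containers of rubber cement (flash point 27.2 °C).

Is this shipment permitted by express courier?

Yes

The paint thinner has flash point 16.7 °C, which is < 30 °C, so it is Class 3 (Flammable Liquid).
The rubber cement has flash point 27.2 °C, which is < 30 °C, so it is Class 3 (Flammable Liquid).
Class 3 net quantity: (two 0.7 fl oz containers = 41.44 mL) + (three 16 mL containers = 48 mL) = 89.44 mL.
That is within the Class 3 express courier limit of 100 mL.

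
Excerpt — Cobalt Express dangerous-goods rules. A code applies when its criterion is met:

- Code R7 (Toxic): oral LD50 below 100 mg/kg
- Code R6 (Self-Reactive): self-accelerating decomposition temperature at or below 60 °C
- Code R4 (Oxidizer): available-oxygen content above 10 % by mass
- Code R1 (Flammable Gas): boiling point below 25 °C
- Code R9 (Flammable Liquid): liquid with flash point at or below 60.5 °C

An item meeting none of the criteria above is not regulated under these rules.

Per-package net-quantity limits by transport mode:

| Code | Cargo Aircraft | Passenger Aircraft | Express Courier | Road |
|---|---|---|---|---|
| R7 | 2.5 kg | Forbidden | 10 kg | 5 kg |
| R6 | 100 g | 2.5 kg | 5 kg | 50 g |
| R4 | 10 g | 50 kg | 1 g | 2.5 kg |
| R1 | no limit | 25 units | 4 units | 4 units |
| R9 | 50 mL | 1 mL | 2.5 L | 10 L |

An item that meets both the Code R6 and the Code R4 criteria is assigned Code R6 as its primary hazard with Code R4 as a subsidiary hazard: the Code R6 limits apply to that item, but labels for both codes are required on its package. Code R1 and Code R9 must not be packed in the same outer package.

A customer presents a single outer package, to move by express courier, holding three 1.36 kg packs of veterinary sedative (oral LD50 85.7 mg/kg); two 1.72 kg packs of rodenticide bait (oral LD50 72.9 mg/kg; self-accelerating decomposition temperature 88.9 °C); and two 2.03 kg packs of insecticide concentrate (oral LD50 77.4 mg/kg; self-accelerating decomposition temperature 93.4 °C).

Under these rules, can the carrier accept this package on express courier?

No

Veterinary sedative: oral LD50 85.7 mg/kg < 100 mg/kg → Code R7 (Toxic).
Rodenticide bait: oral LD50 72.9 mg/kg < 100 mg/kg → Code R7 (Toxic).
The insecticide concentrate has oral LD50 77.4 mg/kg, which is < 100 mg/kg, so it is Code R7 (Toxic).
Total Code R7: (three 1.36 kg packs = 4.08 kg) + (two 1.72 kg packs = 3.44 kg) + (two 2.03 kg packs = 4.06 kg) = 11.58 kg.
11.58 kg exceeds the express courier limit of 10 kg for Code R7.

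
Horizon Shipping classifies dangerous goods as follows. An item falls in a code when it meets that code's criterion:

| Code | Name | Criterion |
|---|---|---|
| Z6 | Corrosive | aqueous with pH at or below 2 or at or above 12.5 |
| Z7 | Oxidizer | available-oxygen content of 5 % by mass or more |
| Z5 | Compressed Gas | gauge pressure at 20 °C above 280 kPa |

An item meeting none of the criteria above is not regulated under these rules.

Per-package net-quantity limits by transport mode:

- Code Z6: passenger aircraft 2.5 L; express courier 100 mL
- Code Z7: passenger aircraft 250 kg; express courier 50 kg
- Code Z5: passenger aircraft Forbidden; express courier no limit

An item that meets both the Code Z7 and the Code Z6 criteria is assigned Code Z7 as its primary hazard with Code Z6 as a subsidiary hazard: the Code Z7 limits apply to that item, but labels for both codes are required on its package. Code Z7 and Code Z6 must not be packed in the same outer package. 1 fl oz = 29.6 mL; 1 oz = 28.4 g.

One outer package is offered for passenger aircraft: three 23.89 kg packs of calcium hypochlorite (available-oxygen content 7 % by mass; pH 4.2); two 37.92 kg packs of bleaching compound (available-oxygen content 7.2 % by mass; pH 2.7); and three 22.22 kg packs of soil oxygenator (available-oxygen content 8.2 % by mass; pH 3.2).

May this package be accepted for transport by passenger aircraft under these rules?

Yes

Calcium hypochlorite: available-oxygen content 7 % by mass ≥ 5 % by mass → Code Z7 (Oxidizer).
Bleaching compound: available-oxygen content 7.2 % by mass ≥ 5 % by mass → Code Z7 (Oxidizer).
Soil oxygenator: available-oxygen content 8.2 % by mass ≥ 5 % by mass → Code Z7 (Oxidizer).
Code Z7 net quantity: (three 23.89 kg packs = 71.67 kg) + (two 37.92 kg packs = 75.84 kg) + (three 22.22 kg packs = 66.66 kg) = 214.17 kg.
That is within the Code Z7 passenger aircraft limit of 250 kg.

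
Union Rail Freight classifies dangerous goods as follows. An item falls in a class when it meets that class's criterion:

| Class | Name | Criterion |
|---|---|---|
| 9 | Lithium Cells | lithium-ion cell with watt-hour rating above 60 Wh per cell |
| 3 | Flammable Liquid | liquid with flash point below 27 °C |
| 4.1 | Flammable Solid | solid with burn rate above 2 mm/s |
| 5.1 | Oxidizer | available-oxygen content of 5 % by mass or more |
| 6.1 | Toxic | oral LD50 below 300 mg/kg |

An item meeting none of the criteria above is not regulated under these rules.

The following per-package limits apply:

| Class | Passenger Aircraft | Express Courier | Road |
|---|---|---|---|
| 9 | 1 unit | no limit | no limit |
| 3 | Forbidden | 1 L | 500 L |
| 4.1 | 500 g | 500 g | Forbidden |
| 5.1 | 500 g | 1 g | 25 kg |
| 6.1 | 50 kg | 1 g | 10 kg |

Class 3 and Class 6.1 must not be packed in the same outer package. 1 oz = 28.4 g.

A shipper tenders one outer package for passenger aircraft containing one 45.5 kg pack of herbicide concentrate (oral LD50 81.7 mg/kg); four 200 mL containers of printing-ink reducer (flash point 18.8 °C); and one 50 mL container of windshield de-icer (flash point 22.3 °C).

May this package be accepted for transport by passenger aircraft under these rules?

No

The herbicide concentrate has oral LD50 81.7 mg/kg, which is < 300 mg/kg, so it is Class 6.1 (Toxic).
Printing-ink reducer: flash point 18.8 °C < 27 °C → Class 3 (Flammable Liquid).
Windshield de-icer: flash point 22.3 °C < 27 °C → Class 3 (Flammable Liquid).
Total Class 3: (four 200 mL containers = 800 mL) + 50 mL = 850 mL.
Class 3 is Forbidden by passenger aircraft.
Class 6.1 quantity: 45.5 kg.
45.5 kg ≤ 50 kg (passenger aircraft limit, Class 6.1) — within limit.
Class 3 and Class 6.1 may not share an outer package.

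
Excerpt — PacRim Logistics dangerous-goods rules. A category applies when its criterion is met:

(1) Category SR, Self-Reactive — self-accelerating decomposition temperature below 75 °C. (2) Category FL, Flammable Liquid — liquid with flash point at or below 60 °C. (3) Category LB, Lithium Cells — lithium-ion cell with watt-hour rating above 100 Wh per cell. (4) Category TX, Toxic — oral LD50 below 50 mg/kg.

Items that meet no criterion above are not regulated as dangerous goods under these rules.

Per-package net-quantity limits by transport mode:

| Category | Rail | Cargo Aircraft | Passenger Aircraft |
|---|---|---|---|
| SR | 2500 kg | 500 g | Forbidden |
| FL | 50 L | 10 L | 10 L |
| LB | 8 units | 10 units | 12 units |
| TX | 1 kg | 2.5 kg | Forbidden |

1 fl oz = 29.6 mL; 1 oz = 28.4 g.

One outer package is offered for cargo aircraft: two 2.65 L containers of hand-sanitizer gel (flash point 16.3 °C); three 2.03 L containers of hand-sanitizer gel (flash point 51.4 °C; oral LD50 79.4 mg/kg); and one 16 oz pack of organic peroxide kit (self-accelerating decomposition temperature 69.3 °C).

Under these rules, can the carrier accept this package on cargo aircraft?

No

Hand-sanitizer gel: flash point 16.3 °C ≤ 60 °C → Category FL (Flammable Liquid).
Hand-sanitizer gel: flash point 51.4 °C ≤ 60 °C → Category FL (Flammable Liquid).
With self-accelerating decomposition temperature 69.3 °C (< 75 °C), the organic peroxide kit falls in Category SR.
Category SR quantity: one 16 oz pack = 454.4 g.
454.4 g ≤ 500 g (cargo aircraft limit, Category SR) — within limit.
Category FL net quantity: (two 2.65 L containers = 5.3 L) + (three 2.03 L containers = 6.09 L) = 11.39 L.
That exceeds the Category FL cargo aircraft limit of 10 L.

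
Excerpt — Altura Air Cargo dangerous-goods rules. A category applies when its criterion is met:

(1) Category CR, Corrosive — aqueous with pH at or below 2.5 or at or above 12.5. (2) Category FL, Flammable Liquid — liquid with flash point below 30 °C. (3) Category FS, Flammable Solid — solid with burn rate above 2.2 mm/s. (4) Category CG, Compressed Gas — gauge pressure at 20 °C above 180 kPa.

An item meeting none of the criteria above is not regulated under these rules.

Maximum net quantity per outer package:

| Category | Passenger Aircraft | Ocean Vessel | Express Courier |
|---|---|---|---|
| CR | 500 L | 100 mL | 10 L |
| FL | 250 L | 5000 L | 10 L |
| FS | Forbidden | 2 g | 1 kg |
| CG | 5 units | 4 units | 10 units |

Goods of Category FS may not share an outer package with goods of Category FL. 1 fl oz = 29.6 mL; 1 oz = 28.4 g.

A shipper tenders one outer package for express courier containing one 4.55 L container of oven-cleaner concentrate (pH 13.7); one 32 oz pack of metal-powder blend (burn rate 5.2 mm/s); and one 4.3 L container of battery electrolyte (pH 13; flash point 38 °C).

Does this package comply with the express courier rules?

Yes

With pH 13.7 (≥ 12.5), the oven-cleaner concentrate falls in Category CR.
Metal-powder blend: burn rate 5.2 mm/s > 2.2 mm/s → Category FS (Flammable Solid).
pH 13 meets the Category CR criterion (Corrosive), so the battery electrolyte is Category CR.
Category CR net quantity: 4.55 L + 4.3 L = 8.85 L.
8.85 L ≤ 10 L (express courier limit, Category CR) — within limit.
Category FS quantity: one 32 oz pack = 908.8 g.
908.8 g is within the express courier limit of 1 kg for Category FS.
The segregation rule (Category FS with Category FL) does not apply to Category CR with Category FS.
Every hazard category is within its express courier limit and no segregation rule is violated.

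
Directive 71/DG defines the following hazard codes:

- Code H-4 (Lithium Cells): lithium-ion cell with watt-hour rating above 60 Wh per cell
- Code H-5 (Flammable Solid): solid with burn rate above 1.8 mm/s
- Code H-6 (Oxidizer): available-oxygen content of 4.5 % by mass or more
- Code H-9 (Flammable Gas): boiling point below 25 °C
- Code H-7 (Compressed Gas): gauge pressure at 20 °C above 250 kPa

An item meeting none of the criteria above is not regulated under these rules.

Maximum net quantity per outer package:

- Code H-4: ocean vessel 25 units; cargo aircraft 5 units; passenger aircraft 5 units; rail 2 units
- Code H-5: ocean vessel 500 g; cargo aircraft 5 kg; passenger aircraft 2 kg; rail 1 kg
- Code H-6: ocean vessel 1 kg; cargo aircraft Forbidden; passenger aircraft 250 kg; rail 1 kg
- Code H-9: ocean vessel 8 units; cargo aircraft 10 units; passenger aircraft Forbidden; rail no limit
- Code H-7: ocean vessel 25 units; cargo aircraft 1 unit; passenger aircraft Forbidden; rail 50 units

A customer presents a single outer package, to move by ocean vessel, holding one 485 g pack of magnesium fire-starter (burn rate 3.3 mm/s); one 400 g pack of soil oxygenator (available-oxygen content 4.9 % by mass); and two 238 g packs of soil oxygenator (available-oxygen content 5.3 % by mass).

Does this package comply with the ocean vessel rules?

Yes

The magnesium fire-starter has burn rate 3.3 mm/s, which is > 1.8 mm/s, so it is Code H-5 (Flammable Solid).
Available-oxygen content 4.9 % by mass meets the Code H-6 criterion (Oxidizer), so the soil oxygenator is Code H-6.
The soil oxygenator has available-oxygen content 5.3 % by mass, which is ≥ 4.5 % by mass, so it is Code H-6 (Oxidizer).
Code H-6 net quantity: 400 g + (two 238 g packs = 476 g) = 876 g.
That is within the Code H-6 ocean vessel limit of 1 kg.
Code H-5 quantity: 485 g.
485 g is within the ocean vessel limit of 500 g for Code H-5.
Every hazard code is within its ocean vessel limit and no segregation rule is violated.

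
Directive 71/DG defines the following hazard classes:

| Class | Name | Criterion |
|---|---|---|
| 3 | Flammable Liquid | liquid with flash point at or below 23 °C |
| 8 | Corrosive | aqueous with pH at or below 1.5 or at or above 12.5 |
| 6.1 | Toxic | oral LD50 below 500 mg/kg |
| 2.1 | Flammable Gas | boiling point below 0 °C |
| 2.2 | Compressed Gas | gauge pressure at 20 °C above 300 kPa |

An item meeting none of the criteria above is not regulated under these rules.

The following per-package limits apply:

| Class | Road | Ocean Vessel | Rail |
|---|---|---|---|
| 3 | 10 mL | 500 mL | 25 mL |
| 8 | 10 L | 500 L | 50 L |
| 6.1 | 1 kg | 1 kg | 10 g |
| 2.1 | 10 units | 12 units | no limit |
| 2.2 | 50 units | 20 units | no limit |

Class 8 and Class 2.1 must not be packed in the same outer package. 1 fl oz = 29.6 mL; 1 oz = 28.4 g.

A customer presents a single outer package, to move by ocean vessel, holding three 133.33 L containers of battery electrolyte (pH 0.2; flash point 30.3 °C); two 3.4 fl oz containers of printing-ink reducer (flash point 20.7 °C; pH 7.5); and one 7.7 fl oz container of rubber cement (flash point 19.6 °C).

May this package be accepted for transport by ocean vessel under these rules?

Yes

Battery electrolyte: pH 0.2 ≤ 1.5 → Class 8 (Corrosive).
Flash point 20.7 °C meets the Class 3 criterion (Flammable Liquid), so the printing-ink reducer is Class 3.
The rubber cement has flash point 19.6 °C, which is ≤ 23 °C, so it is Class 3 (Flammable Liquid).
Class 8 quantity: three 133.33 L containers = 399.99 L.
399.99 L is within the ocean vessel limit of 500 L for Class 8.
Total Class 3: (two 3.4 fl oz containers = 201.28 mL) + (one 7.7 fl oz container = 227.92 mL) = 429.2 mL.
429.2 mL ≤ 500 mL (ocean vessel limit, Class 3) — within limit.
The segregation rule (Class 8 with Class 2.1) does not apply to Class 8 with Class 3.
Every hazard class is within its ocean vessel limit and no segregation rule is violated.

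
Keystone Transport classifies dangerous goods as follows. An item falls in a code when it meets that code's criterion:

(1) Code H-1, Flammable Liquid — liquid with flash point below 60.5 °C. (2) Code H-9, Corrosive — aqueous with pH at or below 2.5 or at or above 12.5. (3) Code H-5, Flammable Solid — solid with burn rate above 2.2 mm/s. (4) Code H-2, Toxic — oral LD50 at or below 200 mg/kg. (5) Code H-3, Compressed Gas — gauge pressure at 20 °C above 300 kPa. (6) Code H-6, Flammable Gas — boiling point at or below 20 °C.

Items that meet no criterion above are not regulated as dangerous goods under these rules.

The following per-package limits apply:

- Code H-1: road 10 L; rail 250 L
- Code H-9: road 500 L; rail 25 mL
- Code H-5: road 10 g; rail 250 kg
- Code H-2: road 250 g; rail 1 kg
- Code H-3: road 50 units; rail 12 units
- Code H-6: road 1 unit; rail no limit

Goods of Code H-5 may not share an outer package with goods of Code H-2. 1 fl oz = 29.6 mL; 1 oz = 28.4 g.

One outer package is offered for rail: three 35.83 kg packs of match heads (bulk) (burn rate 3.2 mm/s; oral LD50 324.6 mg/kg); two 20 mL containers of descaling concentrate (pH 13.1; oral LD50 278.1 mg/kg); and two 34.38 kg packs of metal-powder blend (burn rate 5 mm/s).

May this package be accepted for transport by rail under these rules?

Match heads (bulk): burn rate 3.2 mm/s > 2.2 mm/s → Code H-5 (Flammable Solid).
pH 13.1 meets the Code H-9 criterion (Corrosive), so the descaling concentrate is Code H-9.
With burn rate 5 mm/s (> 2.2 mm/s), the metal-powder blend falls in Code H-5.
Code H-9 quantity: two 20 mL containers = 40 mL.
40 mL > 25 mL (rail limit, Code H-9) — over the limit.
Code H-5 net quantity: (three 35.83 kg packs = 107.49 kg) + (two 34.38 kg packs = 68.76 kg) = 176.25 kg.
That is within the Code H-5 rail limit of 250 kg.
The segregation rule (Code H-5 with Code H-2) does not apply to Code H-9 with Code H-5.

No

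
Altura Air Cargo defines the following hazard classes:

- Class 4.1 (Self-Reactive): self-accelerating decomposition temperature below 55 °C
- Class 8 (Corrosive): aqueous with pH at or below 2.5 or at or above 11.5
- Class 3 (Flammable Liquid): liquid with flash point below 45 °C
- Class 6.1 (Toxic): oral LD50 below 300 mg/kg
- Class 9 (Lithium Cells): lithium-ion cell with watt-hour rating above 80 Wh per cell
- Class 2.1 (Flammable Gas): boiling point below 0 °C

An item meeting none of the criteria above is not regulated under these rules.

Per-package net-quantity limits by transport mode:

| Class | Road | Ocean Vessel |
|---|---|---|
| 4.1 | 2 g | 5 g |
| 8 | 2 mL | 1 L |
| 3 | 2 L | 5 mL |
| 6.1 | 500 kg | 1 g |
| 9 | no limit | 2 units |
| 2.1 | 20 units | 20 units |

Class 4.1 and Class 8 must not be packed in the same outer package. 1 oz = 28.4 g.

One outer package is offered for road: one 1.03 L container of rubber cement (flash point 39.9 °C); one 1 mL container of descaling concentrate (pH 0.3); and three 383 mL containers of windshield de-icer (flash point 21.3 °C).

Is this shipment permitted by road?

No

With flash point 39.9 °C (< 45 °C), the rubber cement falls in Class 3.
With pH 0.3 (≤ 2.5), the descaling concentrate falls in Class 8.
The windshield de-icer has flash point 21.3 °C, which is < 45 °C, so it is Class 3 (Flammable Liquid).
Total Class 3: 1.03 L + (three 383 mL containers = 1.149 L) = 2.179 L.
2.179 L exceeds the road limit of 2 L for Class 3.
Class 8 quantity: 1 mL.
1 mL is within the road limit of 2 mL for Class 8.
The segregation rule (Class 4.1 with Class 8) does not apply to Class 3 with Class 8.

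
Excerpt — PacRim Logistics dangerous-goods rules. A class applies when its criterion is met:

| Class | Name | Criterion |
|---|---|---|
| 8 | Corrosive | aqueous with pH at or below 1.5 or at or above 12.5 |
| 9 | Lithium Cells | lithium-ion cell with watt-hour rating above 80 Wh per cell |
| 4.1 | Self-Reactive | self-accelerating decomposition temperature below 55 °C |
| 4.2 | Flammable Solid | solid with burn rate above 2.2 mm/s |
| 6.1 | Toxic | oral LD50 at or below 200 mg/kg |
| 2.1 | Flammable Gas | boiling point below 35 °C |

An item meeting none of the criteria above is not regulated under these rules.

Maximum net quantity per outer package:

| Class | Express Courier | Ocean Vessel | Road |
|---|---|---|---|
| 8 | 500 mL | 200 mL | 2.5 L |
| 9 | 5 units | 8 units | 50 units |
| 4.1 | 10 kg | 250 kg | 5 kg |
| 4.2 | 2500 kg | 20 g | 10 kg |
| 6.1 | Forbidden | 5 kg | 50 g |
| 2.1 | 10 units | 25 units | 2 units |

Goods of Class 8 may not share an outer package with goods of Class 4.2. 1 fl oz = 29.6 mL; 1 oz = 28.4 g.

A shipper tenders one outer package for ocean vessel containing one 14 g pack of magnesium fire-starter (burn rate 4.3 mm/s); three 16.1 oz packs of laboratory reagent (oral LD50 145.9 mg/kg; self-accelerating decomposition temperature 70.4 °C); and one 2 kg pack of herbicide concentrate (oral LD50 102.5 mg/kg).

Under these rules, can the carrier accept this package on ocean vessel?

Yes

Burn rate 4.3 mm/s meets the Class 4.2 criterion (Flammable Solid), so the magnesium fire-starter is Class 4.2.
Oral LD50 145.9 mg/kg meets the Class 6.1 criterion (Toxic), so the laboratory reagent is Class 6.1.
The herbicide concentrate has oral LD50 102.5 mg/kg, which is ≤ 200 mg/kg, so it is Class 6.1 (Toxic).
Total Class 6.1: (three 16.1 oz packs = 1371.72 g) + 2 kg = 3371.72 g.
3371.72 g ≤ 5 kg (ocean vessel limit, Class 6.1) — within limit.
Class 4.2 quantity: 14 g.
That is within the Class 4.2 ocean vessel limit of 20 g.
The segregation rule (Class 8 with Class 4.2) does not apply to Class 6.1 with Class 4.2.
Every hazard class is within its ocean vessel limit and no segregation rule is violated.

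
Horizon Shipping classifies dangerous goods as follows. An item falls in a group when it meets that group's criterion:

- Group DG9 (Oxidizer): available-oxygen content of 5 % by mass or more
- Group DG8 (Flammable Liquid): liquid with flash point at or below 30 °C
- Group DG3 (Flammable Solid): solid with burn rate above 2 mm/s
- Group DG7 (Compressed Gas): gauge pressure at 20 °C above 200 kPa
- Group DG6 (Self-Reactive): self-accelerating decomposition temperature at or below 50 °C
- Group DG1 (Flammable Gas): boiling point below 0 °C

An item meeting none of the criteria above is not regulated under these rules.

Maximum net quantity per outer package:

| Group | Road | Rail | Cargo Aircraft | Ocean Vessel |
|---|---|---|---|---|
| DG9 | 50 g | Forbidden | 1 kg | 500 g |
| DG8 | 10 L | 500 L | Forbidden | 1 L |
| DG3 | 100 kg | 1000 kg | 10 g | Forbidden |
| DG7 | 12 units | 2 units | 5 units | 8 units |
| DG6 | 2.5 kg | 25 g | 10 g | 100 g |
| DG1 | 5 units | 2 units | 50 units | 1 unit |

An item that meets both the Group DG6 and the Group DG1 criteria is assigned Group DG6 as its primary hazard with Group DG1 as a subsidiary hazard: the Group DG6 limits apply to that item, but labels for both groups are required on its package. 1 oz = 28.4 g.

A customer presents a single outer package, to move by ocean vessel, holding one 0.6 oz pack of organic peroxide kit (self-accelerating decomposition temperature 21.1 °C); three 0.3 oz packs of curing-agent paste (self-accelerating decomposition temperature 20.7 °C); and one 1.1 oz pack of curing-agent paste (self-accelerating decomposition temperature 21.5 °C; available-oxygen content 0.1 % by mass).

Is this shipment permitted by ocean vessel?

Organic peroxide kit: self-accelerating decomposition temperature 21.1 °C ≤ 50 °C → Group DG6 (Self-Reactive).
The curing-agent paste has self-accelerating decomposition temperature 20.7 °C, which is ≤ 50 °C, so it is Group DG6 (Self-Reactive).
With self-accelerating decomposition temperature 21.5 °C (≤ 50 °C), the curing-agent paste falls in Group DG6.
Total Group DG6: (one 0.6 oz pack = 17.04 g) + (three 0.3 oz packs = 25.56 g) + (one 1.1 oz pack = 31.24 g) = 73.84 g.
73.84 g ≤ 100 g (ocean vessel limit, Group DG6) — within limit.

Yes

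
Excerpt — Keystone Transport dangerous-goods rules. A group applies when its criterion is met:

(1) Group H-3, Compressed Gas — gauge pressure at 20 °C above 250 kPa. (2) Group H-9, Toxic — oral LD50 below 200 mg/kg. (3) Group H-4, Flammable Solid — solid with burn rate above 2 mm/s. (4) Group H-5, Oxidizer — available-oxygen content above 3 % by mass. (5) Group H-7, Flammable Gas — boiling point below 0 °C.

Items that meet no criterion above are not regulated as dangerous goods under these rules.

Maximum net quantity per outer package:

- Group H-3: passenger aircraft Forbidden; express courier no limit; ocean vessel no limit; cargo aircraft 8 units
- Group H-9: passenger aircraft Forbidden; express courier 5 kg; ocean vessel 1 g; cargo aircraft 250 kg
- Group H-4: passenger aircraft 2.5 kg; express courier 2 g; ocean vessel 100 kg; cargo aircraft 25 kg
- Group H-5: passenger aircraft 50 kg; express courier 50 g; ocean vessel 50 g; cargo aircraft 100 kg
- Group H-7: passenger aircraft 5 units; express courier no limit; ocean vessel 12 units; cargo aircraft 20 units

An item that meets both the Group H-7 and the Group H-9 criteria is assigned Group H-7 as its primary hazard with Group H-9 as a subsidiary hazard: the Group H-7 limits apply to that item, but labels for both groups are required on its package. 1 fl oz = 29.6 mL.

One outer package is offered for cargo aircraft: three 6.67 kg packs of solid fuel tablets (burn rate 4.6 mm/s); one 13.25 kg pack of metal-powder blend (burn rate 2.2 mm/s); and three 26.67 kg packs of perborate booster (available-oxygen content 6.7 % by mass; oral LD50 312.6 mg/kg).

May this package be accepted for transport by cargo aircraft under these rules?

Solid fuel tablets: burn rate 4.6 mm/s > 2 mm/s → Group H-4 (Flammable Solid).
Metal-powder blend: burn rate 2.2 mm/s > 2 mm/s → Group H-4 (Flammable Solid).
Perborate booster: available-oxygen content 6.7 % by mass > 3 % by mass → Group H-5 (Oxidizer).
Group H-4 net quantity: (three 6.67 kg packs = 20.01 kg) + 13.25 kg = 33.26 kg.
33.26 kg > 25 kg (cargo aircraft limit, Group H-4) — over the limit.
Group H-5 quantity: three 26.67 kg packs = 80.01 kg.
80.01 kg is within the cargo aircraft limit of 100 kg for Group H-5.

No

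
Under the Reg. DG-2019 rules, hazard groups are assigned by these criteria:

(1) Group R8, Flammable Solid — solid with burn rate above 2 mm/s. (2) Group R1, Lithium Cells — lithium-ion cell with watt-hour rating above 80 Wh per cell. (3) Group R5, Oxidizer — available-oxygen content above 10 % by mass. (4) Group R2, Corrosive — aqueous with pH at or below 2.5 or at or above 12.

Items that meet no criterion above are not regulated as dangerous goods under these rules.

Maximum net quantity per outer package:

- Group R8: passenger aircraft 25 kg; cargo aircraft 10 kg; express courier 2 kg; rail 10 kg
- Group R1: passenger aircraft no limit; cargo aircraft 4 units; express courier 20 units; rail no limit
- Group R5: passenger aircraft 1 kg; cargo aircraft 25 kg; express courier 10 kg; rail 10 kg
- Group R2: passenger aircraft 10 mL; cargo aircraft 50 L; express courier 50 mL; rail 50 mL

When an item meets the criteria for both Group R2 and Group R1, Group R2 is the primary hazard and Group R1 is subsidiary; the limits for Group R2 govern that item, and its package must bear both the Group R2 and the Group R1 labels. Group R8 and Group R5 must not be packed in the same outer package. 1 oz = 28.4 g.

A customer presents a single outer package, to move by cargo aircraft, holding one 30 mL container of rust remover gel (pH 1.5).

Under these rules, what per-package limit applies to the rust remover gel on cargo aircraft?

50 L

Rust remover gel: pH 1.5 ≤ 2.5 → Group R2 (Corrosive).
The cargo aircraft limit for Group R2 is 50 L.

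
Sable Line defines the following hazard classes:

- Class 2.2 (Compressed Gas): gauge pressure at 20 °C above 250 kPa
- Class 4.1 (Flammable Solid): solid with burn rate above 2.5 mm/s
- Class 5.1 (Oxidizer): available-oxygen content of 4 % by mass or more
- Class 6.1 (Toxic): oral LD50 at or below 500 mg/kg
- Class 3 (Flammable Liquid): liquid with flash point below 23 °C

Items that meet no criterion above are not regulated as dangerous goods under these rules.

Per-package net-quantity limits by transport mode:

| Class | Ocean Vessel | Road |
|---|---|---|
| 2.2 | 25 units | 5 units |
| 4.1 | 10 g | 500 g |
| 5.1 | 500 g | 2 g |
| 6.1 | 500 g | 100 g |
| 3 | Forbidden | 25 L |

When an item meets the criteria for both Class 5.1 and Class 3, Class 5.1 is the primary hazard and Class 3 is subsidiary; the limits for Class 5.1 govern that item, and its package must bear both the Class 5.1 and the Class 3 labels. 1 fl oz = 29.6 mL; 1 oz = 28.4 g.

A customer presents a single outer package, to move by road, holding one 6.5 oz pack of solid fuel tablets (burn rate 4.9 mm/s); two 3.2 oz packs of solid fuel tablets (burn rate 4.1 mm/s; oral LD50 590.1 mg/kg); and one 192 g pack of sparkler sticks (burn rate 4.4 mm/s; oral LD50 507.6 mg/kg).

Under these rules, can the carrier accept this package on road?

Solid fuel tablets: burn rate 4.9 mm/s > 2.5 mm/s → Class 4.1 (Flammable Solid).
Burn rate 4.1 mm/s meets the Class 4.1 criterion (Flammable Solid), so the solid fuel tablets are Class 4.1.
Sparkler sticks: burn rate 4.4 mm/s > 2.5 mm/s → Class 4.1 (Flammable Solid).
Total Class 4.1: (one 6.5 oz pack = 184.6 g) + (two 3.2 oz packs = 181.76 g) + 192 g = 558.36 g.
558.36 g > 500 g (road limit, Class 4.1) — over the limit.

No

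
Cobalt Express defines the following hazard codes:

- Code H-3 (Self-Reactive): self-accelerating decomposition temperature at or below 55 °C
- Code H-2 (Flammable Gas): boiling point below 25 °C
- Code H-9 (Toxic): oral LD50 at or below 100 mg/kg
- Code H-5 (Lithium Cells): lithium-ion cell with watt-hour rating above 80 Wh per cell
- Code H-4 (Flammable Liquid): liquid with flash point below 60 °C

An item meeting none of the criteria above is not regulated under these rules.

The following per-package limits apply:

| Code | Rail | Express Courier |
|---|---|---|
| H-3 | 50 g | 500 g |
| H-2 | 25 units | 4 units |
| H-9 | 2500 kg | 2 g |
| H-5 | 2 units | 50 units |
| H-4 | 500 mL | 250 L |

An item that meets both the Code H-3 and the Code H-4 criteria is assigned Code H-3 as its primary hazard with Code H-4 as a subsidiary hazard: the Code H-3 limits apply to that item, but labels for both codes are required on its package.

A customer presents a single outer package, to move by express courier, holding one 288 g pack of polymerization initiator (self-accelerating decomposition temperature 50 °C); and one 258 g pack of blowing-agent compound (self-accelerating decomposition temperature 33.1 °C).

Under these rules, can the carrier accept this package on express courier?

No

Self-accelerating decomposition temperature 50 °C meets the Code H-3 criterion (Self-Reactive), so the polymerization initiator is Code H-3.
Blowing-agent compound: self-accelerating decomposition temperature 33.1 °C ≤ 55 °C → Code H-3 (Self-Reactive).
Code H-3 net quantity: 288 g + 258 g = 546 g.
546 g exceeds the express courier limit of 500 g for Code H-3.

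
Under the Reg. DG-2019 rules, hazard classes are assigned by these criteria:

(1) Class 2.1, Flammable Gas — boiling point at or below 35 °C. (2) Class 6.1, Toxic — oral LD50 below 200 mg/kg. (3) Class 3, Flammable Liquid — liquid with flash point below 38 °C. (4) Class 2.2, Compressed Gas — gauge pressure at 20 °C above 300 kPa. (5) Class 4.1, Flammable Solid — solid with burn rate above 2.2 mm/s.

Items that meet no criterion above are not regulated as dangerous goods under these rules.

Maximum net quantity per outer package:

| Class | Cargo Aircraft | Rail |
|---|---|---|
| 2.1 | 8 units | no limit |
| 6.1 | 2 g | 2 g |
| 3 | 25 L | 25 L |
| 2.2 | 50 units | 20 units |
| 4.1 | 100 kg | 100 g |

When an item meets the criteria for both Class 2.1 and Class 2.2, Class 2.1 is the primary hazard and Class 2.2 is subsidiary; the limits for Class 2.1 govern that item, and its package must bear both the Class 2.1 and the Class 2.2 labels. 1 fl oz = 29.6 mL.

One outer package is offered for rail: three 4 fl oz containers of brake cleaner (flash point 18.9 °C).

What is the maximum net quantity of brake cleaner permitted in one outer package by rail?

Flash point 18.9 °C meets the Class 3 criterion (Flammable Liquid), so the brake cleaner is Class 3.
The rail limit for Class 3 is 25 L.

25 L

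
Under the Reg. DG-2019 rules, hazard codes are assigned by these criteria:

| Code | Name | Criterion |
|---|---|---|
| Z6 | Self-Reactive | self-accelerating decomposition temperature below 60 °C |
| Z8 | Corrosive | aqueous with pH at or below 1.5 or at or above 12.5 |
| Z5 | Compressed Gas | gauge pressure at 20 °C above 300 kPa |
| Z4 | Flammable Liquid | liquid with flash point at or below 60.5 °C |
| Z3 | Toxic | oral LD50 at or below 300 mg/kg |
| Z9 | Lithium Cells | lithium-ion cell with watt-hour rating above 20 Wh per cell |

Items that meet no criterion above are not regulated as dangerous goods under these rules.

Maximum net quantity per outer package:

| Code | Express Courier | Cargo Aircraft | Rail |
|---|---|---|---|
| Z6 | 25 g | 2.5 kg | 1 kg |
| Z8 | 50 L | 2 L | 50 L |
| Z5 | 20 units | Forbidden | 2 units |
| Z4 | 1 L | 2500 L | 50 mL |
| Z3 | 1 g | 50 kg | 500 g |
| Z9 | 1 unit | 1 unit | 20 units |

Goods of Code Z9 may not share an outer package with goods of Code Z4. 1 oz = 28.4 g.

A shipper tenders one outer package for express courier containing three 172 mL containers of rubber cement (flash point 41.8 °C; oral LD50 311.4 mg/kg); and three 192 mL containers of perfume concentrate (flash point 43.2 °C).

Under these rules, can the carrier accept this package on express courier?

No

With flash point 41.8 °C (≤ 60.5 °C), the rubber cement falls in Code Z4.
The perfume concentrate has flash point 43.2 °C, which is ≤ 60.5 °C, so it is Code Z4 (Flammable Liquid).
Total Code Z4: (three 172 mL containers = 516 mL) + (three 192 mL containers = 576 mL) = 1.092 L.
That exceeds the Code Z4 express courier limit of 1 L.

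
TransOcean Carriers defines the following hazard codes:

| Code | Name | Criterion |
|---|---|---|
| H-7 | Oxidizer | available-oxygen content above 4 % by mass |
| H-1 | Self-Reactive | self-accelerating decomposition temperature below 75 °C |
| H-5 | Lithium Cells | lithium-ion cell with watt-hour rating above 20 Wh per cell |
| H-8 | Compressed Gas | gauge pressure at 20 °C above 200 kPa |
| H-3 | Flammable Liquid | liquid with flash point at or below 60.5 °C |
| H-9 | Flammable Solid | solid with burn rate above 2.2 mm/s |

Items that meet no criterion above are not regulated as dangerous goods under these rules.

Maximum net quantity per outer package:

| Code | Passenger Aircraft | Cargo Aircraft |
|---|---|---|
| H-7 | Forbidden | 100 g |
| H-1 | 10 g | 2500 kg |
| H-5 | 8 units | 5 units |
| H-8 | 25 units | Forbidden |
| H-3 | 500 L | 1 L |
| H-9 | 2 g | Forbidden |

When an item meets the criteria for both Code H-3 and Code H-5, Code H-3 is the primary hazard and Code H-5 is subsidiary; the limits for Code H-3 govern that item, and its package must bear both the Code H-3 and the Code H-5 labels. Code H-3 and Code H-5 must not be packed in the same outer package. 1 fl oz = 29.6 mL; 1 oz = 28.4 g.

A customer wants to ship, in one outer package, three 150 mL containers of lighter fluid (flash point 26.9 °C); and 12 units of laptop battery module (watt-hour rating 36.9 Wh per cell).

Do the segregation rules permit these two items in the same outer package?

The lighter fluid has flash point 26.9 °C, which is ≤ 60.5 °C, so it is Code H-3 (Flammable Liquid).
Watt-hour rating 36.9 Wh per cell meets the Code H-5 criterion (Lithium Cells), so the laptop battery module is Code H-5.
Code H-3 and Code H-5 may not share an outer package.

No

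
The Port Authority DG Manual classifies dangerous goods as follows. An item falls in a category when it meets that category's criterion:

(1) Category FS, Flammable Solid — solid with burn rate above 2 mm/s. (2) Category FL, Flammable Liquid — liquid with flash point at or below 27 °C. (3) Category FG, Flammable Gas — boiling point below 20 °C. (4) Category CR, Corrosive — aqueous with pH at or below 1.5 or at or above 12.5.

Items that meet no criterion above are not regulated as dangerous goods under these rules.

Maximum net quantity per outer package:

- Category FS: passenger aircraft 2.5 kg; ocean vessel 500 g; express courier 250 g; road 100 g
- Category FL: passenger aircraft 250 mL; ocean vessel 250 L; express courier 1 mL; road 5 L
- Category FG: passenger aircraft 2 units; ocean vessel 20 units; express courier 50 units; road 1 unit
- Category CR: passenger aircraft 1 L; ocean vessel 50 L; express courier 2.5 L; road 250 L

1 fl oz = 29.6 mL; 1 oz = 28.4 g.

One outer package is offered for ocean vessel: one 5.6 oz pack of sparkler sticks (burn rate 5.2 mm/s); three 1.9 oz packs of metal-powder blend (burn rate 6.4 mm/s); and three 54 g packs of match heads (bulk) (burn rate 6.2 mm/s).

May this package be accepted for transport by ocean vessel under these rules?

Yes

Sparkler sticks: burn rate 5.2 mm/s > 2 mm/s → Category FS (Flammable Solid).
Metal-powder blend: burn rate 6.4 mm/s > 2 mm/s → Category FS (Flammable Solid).
Match heads (bulk): burn rate 6.2 mm/s > 2 mm/s → Category FS (Flammable Solid).
Category FS net quantity: (one 5.6 oz pack = 159.04 g) + (three 1.9 oz packs = 161.88 g) + (three 54 g packs = 162 g) = 482.92 g.
That is within the Category FS ocean vessel limit of 500 g.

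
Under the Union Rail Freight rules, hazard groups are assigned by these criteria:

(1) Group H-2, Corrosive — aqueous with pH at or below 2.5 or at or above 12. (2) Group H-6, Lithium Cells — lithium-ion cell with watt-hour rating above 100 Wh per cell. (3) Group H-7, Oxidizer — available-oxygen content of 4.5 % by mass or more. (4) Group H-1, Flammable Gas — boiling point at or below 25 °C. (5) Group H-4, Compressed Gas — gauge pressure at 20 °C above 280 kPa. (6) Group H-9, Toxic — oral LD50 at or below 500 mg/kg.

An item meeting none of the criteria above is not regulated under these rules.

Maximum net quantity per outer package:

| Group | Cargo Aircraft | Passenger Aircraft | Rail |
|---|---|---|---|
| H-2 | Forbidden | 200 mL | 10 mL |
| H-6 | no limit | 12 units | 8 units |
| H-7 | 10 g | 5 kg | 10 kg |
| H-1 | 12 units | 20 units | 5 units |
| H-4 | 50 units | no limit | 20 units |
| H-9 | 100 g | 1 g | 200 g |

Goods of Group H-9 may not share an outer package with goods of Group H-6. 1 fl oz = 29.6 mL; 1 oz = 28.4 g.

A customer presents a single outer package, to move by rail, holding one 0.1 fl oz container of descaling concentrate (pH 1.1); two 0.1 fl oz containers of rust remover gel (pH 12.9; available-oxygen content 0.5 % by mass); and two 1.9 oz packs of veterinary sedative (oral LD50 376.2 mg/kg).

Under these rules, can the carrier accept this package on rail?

Descaling concentrate: pH 1.1 ≤ 2.5 → Group H-2 (Corrosive).
Rust remover gel: pH 12.9 ≥ 12 → Group H-2 (Corrosive).
Oral LD50 376.2 mg/kg meets the Group H-9 criterion (Toxic), so the veterinary sedative is Group H-9.
Group H-9 quantity: two 1.9 oz packs = 107.92 g.
That is within the Group H-9 rail limit of 200 g.
Total Group H-2: (one 0.1 fl oz container = 2.96 mL) + (two 0.1 fl oz containers = 5.92 mL) = 8.88 mL.
That is within the Group H-2 rail limit of 10 mL.
The segregation rule (Group H-9 with Group H-6) does not apply to Group H-9 with Group H-2.
Every hazard group is within its rail limit and no segregation rule is violated.

Yes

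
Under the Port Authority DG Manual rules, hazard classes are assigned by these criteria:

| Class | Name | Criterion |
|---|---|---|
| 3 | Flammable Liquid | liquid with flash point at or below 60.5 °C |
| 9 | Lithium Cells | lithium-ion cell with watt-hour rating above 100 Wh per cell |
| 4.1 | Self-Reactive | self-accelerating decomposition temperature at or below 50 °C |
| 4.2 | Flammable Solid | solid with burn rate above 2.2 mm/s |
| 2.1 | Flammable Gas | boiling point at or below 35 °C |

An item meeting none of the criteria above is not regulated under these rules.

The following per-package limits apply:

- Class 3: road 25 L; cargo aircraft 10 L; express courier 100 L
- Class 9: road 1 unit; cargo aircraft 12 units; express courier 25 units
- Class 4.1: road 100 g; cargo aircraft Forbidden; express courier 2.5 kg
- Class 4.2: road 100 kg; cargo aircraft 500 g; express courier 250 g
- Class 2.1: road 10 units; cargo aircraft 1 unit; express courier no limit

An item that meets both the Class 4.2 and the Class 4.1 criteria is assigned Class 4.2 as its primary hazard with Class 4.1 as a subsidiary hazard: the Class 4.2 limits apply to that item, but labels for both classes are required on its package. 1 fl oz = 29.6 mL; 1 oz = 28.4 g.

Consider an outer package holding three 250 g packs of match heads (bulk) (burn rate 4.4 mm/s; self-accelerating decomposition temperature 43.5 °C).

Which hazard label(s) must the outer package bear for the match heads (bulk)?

With burn rate 4.4 mm/s (> 2.2 mm/s), the match heads (bulk) fall in Class 4.2.
The match heads (bulk) have self-accelerating decomposition temperature 43.5 °C, which is ≤ 50 °C, so they are Class 4.1 (Self-Reactive).
By the precedence rule Class 4.2 is primary and Class 4.1 is subsidiary, and that rule requires both labels on the package.

Class 4.1 and 4.2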